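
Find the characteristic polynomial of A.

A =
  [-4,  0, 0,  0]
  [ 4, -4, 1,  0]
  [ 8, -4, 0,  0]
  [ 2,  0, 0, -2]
x^4 + 10*x^3 + 36*x^2 + 56*x + 32

Expanding det(x·I − A) (e.g. by cofactor expansion or by noting that A is similar to its Jordan form J, which has the same characteristic polynomial as A) gives
  χ_A(x) = x^4 + 10*x^3 + 36*x^2 + 56*x + 32
which factors as (x + 2)^3*(x + 4). The eigenvalues (with algebraic multiplicities) are λ = -4 with multiplicity 1, λ = -2 with multiplicity 3.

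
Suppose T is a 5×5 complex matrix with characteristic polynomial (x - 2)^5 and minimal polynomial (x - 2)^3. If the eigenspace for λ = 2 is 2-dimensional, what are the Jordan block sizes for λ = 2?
Block sizes for λ = 2: [3, 2]

Step 1 — from the characteristic polynomial, algebraic multiplicity of λ = 2 is 5. From dim ker(T − (2)·I) = 2, there are exactly 2 Jordan blocks for λ = 2.
Step 2 — from the minimal polynomial, the factor (x − 2)^3 tells us the largest block for λ = 2 has size 3.
Step 3 — with total size 5, 2 blocks, and largest block 3, the block sizes (in nonincreasing order) are [3, 2].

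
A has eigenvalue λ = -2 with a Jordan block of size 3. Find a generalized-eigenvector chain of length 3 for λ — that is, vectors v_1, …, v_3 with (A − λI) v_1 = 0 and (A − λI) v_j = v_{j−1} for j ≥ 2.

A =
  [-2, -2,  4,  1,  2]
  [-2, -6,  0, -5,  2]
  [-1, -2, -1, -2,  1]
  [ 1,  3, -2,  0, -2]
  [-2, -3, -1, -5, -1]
A Jordan chain for λ = -2 of length 3:
v_1 = (-3, -1, -1, 2, 0)ᵀ
v_2 = (0, -2, -1, 1, -2)ᵀ
v_3 = (1, 0, 0, 0, 0)ᵀ

Let N = A − (-2)·I. We want v_3 with N^3 v_3 = 0 but N^2 v_3 ≠ 0; then v_{j-1} := N · v_j for j = 3, …, 2.

Pick v_3 = (1, 0, 0, 0, 0)ᵀ.
Then v_2 = N · v_3 = (0, -2, -1, 1, -2)ᵀ.
Then v_1 = N · v_2 = (-3, -1, -1, 2, 0)ᵀ.

Sanity check: (A − (-2)·I) v_1 = (0, 0, 0, 0, 0)ᵀ = 0. ✓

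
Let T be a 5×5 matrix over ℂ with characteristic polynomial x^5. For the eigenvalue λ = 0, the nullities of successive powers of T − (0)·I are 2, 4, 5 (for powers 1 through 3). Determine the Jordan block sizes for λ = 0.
Block sizes for λ = 0: [3, 2]

From the dimensions of kernels of powers, the number of Jordan blocks of size at least j is d_j − d_{j−1} where d_j = dim ker(N^j) (with d_0 = 0). Computing the differences gives [2, 2, 1].
The number of blocks of size exactly k is (#blocks of size ≥ k) − (#blocks of size ≥ k + 1), so the partition is: 1 block(s) of size 2, 1 block(s) of size 3.
In nonincreasing order the block sizes are [3, 2].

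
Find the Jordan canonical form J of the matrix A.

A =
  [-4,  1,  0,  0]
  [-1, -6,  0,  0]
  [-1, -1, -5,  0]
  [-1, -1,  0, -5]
J_2(-5) ⊕ J_1(-5) ⊕ J_1(-5)

The characteristic polynomial is
  det(x·I − A) = x^4 + 20*x^3 + 150*x^2 + 500*x + 625 = (x + 5)^4

Eigenvalues and multiplicities (the geometric multiplicity of λ is n − rank(A − λI), which equals the number of Jordan blocks for λ):
  λ = -5: algebraic multiplicity = 4, geometric multiplicity = 3

Determining the block sizes for each eigenvalue:
  λ = -5: 3 blocks summing to 4 forces exactly one block of size 2 and the rest size 1 → block sizes [2, 1, 1]

Assembling the blocks gives a Jordan form
J =
  [-5,  1,  0,  0]
  [ 0, -5,  0,  0]
  [ 0,  0, -5,  0]
  [ 0,  0,  0, -5]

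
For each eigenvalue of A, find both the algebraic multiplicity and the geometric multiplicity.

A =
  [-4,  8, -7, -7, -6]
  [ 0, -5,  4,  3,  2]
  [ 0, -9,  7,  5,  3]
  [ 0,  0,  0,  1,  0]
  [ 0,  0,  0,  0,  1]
λ = -4: alg = 1, geom = 1; λ = 1: alg = 4, geom = 2

Step 1 — factor the characteristic polynomial to read off the algebraic multiplicities:
  χ_A(x) = (x - 1)^4*(x + 4)

Step 2 — compute geometric multiplicities via the rank-nullity identity g(λ) = n − rank(A − λI):
  rank(A − (-4)·I) = 4, so dim ker(A − (-4)·I) = n − 4 = 1
  rank(A − (1)·I) = 3, so dim ker(A − (1)·I) = n − 3 = 2

Summary:
  λ = -4: algebraic multiplicity = 1, geometric multiplicity = 1
  λ = 1: algebraic multiplicity = 4, geometric multiplicity = 2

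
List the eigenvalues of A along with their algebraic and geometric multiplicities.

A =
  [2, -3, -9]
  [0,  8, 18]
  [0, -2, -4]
λ = 2: alg = 3, geom = 2

Step 1 — factor the characteristic polynomial to read off the algebraic multiplicities:
  χ_A(x) = (x - 2)^3

Step 2 — compute geometric multiplicities via the rank-nullity identity g(λ) = n − rank(A − λI):
  rank(A − (2)·I) = 1, so dim ker(A − (2)·I) = n − 1 = 2

Summary:
  λ = 2: algebraic multiplicity = 3, geometric multiplicity = 2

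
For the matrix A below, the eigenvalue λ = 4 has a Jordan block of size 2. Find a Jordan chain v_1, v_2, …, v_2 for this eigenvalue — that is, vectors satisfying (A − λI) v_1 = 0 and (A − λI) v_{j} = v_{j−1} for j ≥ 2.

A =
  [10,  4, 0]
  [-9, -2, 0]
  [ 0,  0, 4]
A Jordan chain for λ = 4 of length 2:
v_1 = (6, -9, 0)ᵀ
v_2 = (1, 0, 0)ᵀ

Let N = A − (4)·I. We want v_2 with N^2 v_2 = 0 but N^1 v_2 ≠ 0; then v_{j-1} := N · v_j for j = 2, …, 2.

Pick v_2 = (1, 0, 0)ᵀ.
Then v_1 = N · v_2 = (6, -9, 0)ᵀ.

Sanity check: (A − (4)·I) v_1 = (0, 0, 0)ᵀ = 0. ✓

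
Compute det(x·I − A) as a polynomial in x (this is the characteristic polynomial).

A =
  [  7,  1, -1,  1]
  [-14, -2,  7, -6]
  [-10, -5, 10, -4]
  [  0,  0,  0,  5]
x^4 - 20*x^3 + 150*x^2 - 500*x + 625

Expanding det(x·I − A) (e.g. by cofactor expansion or by noting that A is similar to its Jordan form J, which has the same characteristic polynomial as A) gives
  χ_A(x) = x^4 - 20*x^3 + 150*x^2 - 500*x + 625
which factors as (x - 5)^4. The eigenvalues (with algebraic multiplicities) are λ = 5 with multiplicity 4.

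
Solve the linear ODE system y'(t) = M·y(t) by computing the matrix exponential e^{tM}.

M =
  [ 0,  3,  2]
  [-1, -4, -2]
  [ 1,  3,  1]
e^{tM} =
  [t*exp(-t) + exp(-t), 3*t*exp(-t), 2*t*exp(-t)]
  [-t*exp(-t), -3*t*exp(-t) + exp(-t), -2*t*exp(-t)]
  [t*exp(-t), 3*t*exp(-t), 2*t*exp(-t) + exp(-t)]

Strategy: write M = P · J · P⁻¹ where J is a Jordan canonical form, so e^{tM} = P · e^{tJ} · P⁻¹, and e^{tJ} can be computed block-by-block.

M has Jordan form
J =
  [-1,  1,  0]
  [ 0, -1,  0]
  [ 0,  0, -1]
(up to reordering of blocks).

Per-block formulas:
  For a 1×1 block at λ = -1: exp(t · [-1]) = [e^(-1t)].
  For a 2×2 Jordan block J_2(-1): exp(t · J_2(-1)) = e^(-1t)·(I + t·N), where N is the 2×2 nilpotent shift.

After assembling e^{tJ} and conjugating by P, we get:

e^{tM} =
  [t*exp(-t) + exp(-t), 3*t*exp(-t), 2*t*exp(-t)]
  [-t*exp(-t), -3*t*exp(-t) + exp(-t), -2*t*exp(-t)]
  [t*exp(-t), 3*t*exp(-t), 2*t*exp(-t) + exp(-t)]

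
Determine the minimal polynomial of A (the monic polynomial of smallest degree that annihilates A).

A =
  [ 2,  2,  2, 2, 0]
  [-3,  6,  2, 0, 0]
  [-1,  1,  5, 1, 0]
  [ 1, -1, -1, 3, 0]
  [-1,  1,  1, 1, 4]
x^3 - 12*x^2 + 48*x - 64

The characteristic polynomial is χ_A(x) = (x - 4)^5, so the eigenvalues are known. The minimal polynomial is
  m_A(x) = Π_λ (x − λ)^{k_λ}
where k_λ is the size of the *largest* Jordan block for λ (equivalently, the smallest k with (A − λI)^k v = 0 for every generalised eigenvector v of λ).

  λ = 4: largest Jordan block has size 3, contributing (x − 4)^3

So m_A(x) = (x - 4)^3 = x^3 - 12*x^2 + 48*x - 64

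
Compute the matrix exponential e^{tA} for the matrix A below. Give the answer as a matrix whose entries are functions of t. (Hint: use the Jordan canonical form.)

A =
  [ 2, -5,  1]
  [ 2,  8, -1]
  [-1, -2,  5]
e^{tA} =
  [-t^2*exp(5*t) - 3*t*exp(5*t) + exp(5*t), -t^2*exp(5*t) - 5*t*exp(5*t), t^2*exp(5*t) + t*exp(5*t)]
  [t^2*exp(5*t)/2 + 2*t*exp(5*t), t^2*exp(5*t)/2 + 3*t*exp(5*t) + exp(5*t), -t^2*exp(5*t)/2 - t*exp(5*t)]
  [-t^2*exp(5*t)/2 - t*exp(5*t), -t^2*exp(5*t)/2 - 2*t*exp(5*t), t^2*exp(5*t)/2 + exp(5*t)]

Strategy: write A = P · J · P⁻¹ where J is a Jordan canonical form, so e^{tA} = P · e^{tJ} · P⁻¹, and e^{tJ} can be computed block-by-block.

A has Jordan form
J =
  [5, 1, 0]
  [0, 5, 1]
  [0, 0, 5]
(up to reordering of blocks).

Per-block formulas:
  For a 3×3 Jordan block J_3(5): exp(t · J_3(5)) = e^(5t)·(I + t·N + (t^2/2)·N^2), where N is the 3×3 nilpotent shift.

After assembling e^{tJ} and conjugating by P, we get:

e^{tA} =
  [-t^2*exp(5*t) - 3*t*exp(5*t) + exp(5*t), -t^2*exp(5*t) - 5*t*exp(5*t), t^2*exp(5*t) + t*exp(5*t)]
  [t^2*exp(5*t)/2 + 2*t*exp(5*t), t^2*exp(5*t)/2 + 3*t*exp(5*t) + exp(5*t), -t^2*exp(5*t)/2 - t*exp(5*t)]
  [-t^2*exp(5*t)/2 - t*exp(5*t), -t^2*exp(5*t)/2 - 2*t*exp(5*t), t^2*exp(5*t)/2 + exp(5*t)]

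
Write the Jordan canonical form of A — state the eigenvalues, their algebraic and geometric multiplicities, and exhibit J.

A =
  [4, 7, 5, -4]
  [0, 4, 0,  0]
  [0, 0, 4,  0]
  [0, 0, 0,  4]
J_2(4) ⊕ J_1(4) ⊕ J_1(4)

The characteristic polynomial is
  det(x·I − A) = x^4 - 16*x^3 + 96*x^2 - 256*x + 256 = (x - 4)^4

Eigenvalues and multiplicities (the geometric multiplicity of λ is n − rank(A − λI), which equals the number of Jordan blocks for λ):
  λ = 4: algebraic multiplicity = 4, geometric multiplicity = 3

Determining the block sizes for each eigenvalue:
  λ = 4: 3 blocks summing to 4 forces exactly one block of size 2 and the rest size 1 → block sizes [2, 1, 1]

Assembling the blocks gives a Jordan form
J =
  [4, 1, 0, 0]
  [0, 4, 0, 0]
  [0, 0, 4, 0]
  [0, 0, 0, 4]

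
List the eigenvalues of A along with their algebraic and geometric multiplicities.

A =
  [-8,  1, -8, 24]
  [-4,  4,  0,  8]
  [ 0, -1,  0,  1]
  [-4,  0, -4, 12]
λ = 2: alg = 4, geom = 2

Step 1 — factor the characteristic polynomial to read off the algebraic multiplicities:
  χ_A(x) = (x - 2)^4

Step 2 — compute geometric multiplicities via the rank-nullity identity g(λ) = n − rank(A − λI):
  rank(A − (2)·I) = 2, so dim ker(A − (2)·I) = n − 2 = 2

Summary:
  λ = 2: algebraic multiplicity = 4, geometric multiplicity = 2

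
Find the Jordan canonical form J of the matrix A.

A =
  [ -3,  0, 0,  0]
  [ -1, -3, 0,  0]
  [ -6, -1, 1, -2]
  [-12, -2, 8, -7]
J_3(-3) ⊕ J_1(-3)

The characteristic polynomial is
  det(x·I − A) = x^4 + 12*x^3 + 54*x^2 + 108*x + 81 = (x + 3)^4

Eigenvalues and multiplicities (the geometric multiplicity of λ is n − rank(A − λI), which equals the number of Jordan blocks for λ):
  λ = -3: algebraic multiplicity = 4, geometric multiplicity = 2

Determining the block sizes for each eigenvalue:
  λ = -3: with am = 4 and gm = 2, the partition is not yet determined (e.g. several partitions of 4 into 2 parts exist). Let N = A − (-3)·I. Computing rank(N^1) = 2, rank(N^2) = 1, rank(N^3) = 0; the number of blocks of size ≥ j is rank(N^{j−1}) − rank(N^j), giving [2, 1, 1]. So we have 1 block(s) of size 3, 1 block(s) of size 1 → block sizes [3, 1]

Assembling the blocks gives a Jordan form
J =
  [-3,  1,  0,  0]
  [ 0, -3,  1,  0]
  [ 0,  0, -3,  0]
  [ 0,  0,  0, -3]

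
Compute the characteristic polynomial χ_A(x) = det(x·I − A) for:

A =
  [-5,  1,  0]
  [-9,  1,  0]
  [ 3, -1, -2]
x^3 + 6*x^2 + 12*x + 8

Expanding det(x·I − A) (e.g. by cofactor expansion or by noting that A is similar to its Jordan form J, which has the same characteristic polynomial as A) gives
  χ_A(x) = x^3 + 6*x^2 + 12*x + 8
which factors as (x + 2)^3. The eigenvalues (with algebraic multiplicities) are λ = -2 with multiplicity 3.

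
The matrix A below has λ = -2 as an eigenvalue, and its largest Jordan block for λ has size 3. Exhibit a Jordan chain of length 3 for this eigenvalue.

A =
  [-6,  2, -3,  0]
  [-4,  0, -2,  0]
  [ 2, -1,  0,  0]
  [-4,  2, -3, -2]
A Jordan chain for λ = -2 of length 3:
v_1 = (2, 4, 0, 2)ᵀ
v_2 = (-4, -4, 2, -4)ᵀ
v_3 = (1, 0, 0, 0)ᵀ

Let N = A − (-2)·I. We want v_3 with N^3 v_3 = 0 but N^2 v_3 ≠ 0; then v_{j-1} := N · v_j for j = 3, …, 2.

Pick v_3 = (1, 0, 0, 0)ᵀ.
Then v_2 = N · v_3 = (-4, -4, 2, -4)ᵀ.
Then v_1 = N · v_2 = (2, 4, 0, 2)ᵀ.

Sanity check: (A − (-2)·I) v_1 = (0, 0, 0, 0)ᵀ = 0. ✓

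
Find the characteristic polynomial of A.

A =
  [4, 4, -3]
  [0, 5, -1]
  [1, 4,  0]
x^3 - 9*x^2 + 27*x - 27

Expanding det(x·I − A) (e.g. by cofactor expansion or by noting that A is similar to its Jordan form J, which has the same characteristic polynomial as A) gives
  χ_A(x) = x^3 - 9*x^2 + 27*x - 27
which factors as (x - 3)^3. The eigenvalues (with algebraic multiplicities) are λ = 3 with multiplicity 3.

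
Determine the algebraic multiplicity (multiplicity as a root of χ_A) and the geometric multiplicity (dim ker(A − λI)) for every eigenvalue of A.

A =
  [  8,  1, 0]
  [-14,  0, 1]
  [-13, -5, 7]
λ = 5: alg = 3, geom = 1

Step 1 — factor the characteristic polynomial to read off the algebraic multiplicities:
  χ_A(x) = (x - 5)^3

Step 2 — compute geometric multiplicities via the rank-nullity identity g(λ) = n − rank(A − λI):
  rank(A − (5)·I) = 2, so dim ker(A − (5)·I) = n − 2 = 1

Summary:
  λ = 5: algebraic multiplicity = 3, geometric multiplicity = 1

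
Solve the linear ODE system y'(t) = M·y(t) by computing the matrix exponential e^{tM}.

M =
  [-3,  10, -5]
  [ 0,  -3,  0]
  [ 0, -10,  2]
e^{tM} =
  [exp(-3*t), 2*exp(2*t) - 2*exp(-3*t), -exp(2*t) + exp(-3*t)]
  [0, exp(-3*t), 0]
  [0, -2*exp(2*t) + 2*exp(-3*t), exp(2*t)]

Strategy: write M = P · J · P⁻¹ where J is a Jordan canonical form, so e^{tM} = P · e^{tJ} · P⁻¹, and e^{tJ} can be computed block-by-block.

M has Jordan form
J =
  [-3,  0, 0]
  [ 0, -3, 0]
  [ 0,  0, 2]
(up to reordering of blocks).

Per-block formulas:
  For a 1×1 block at λ = -3: exp(t · [-3]) = [e^(-3t)].
  For a 1×1 block at λ = 2: exp(t · [2]) = [e^(2t)].

After assembling e^{tJ} and conjugating by P, we get:

e^{tM} =
  [exp(-3*t), 2*exp(2*t) - 2*exp(-3*t), -exp(2*t) + exp(-3*t)]
  [0, exp(-3*t), 0]
  [0, -2*exp(2*t) + 2*exp(-3*t), exp(2*t)]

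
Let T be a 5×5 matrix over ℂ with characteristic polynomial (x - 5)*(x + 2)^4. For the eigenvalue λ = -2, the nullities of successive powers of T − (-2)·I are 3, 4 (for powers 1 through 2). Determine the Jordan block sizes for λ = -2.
Block sizes for λ = -2: [2, 1, 1]

From the dimensions of kernels of powers, the number of Jordan blocks of size at least j is d_j − d_{j−1} where d_j = dim ker(N^j) (with d_0 = 0). Computing the differences gives [3, 1].
The number of blocks of size exactly k is (#blocks of size ≥ k) − (#blocks of size ≥ k + 1), so the partition is: 2 block(s) of size 1, 1 block(s) of size 2.
In nonincreasing order the block sizes are [2, 1, 1].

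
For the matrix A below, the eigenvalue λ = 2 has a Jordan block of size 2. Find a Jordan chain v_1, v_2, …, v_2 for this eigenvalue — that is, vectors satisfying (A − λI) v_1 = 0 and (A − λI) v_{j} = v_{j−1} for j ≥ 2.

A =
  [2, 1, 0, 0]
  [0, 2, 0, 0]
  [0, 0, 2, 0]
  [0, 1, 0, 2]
A Jordan chain for λ = 2 of length 2:
v_1 = (1, 0, 0, 1)ᵀ
v_2 = (0, 1, 0, 0)ᵀ

Let N = A − (2)·I. We want v_2 with N^2 v_2 = 0 but N^1 v_2 ≠ 0; then v_{j-1} := N · v_j for j = 2, …, 2.

Pick v_2 = (0, 1, 0, 0)ᵀ.
Then v_1 = N · v_2 = (1, 0, 0, 1)ᵀ.

Sanity check: (A − (2)·I) v_1 = (0, 0, 0, 0)ᵀ = 0. ✓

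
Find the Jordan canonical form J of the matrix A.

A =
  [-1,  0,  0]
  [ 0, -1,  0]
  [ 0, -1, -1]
J_2(-1) ⊕ J_1(-1)

The characteristic polynomial is
  det(x·I − A) = x^3 + 3*x^2 + 3*x + 1 = (x + 1)^3

Eigenvalues and multiplicities (the geometric multiplicity of λ is n − rank(A − λI), which equals the number of Jordan blocks for λ):
  λ = -1: algebraic multiplicity = 3, geometric multiplicity = 2

Determining the block sizes for each eigenvalue:
  λ = -1: 2 blocks summing to 3 forces exactly one block of size 2 and the rest size 1 → block sizes [2, 1]

Assembling the blocks gives a Jordan form
J =
  [-1,  1,  0]
  [ 0, -1,  0]
  [ 0,  0, -1]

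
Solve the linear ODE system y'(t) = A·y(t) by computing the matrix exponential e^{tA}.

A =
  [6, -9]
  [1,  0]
e^{tA} =
  [3*t*exp(3*t) + exp(3*t), -9*t*exp(3*t)]
  [t*exp(3*t), -3*t*exp(3*t) + exp(3*t)]

Strategy: write A = P · J · P⁻¹ where J is a Jordan canonical form, so e^{tA} = P · e^{tJ} · P⁻¹, and e^{tJ} can be computed block-by-block.

A has Jordan form
J =
  [3, 1]
  [0, 3]
(up to reordering of blocks).

Per-block formulas:
  For a 2×2 Jordan block J_2(3): exp(t · J_2(3)) = e^(3t)·(I + t·N), where N is the 2×2 nilpotent shift.

After assembling e^{tJ} and conjugating by P, we get:

e^{tA} =
  [3*t*exp(3*t) + exp(3*t), -9*t*exp(3*t)]
  [t*exp(3*t), -3*t*exp(3*t) + exp(3*t)]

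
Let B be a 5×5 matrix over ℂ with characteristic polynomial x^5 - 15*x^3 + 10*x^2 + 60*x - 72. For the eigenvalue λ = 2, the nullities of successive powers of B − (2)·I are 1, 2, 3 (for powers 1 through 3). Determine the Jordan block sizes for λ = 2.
Block sizes for λ = 2: [3]

From the dimensions of kernels of powers, the number of Jordan blocks of size at least j is d_j − d_{j−1} where d_j = dim ker(N^j) (with d_0 = 0). Computing the differences gives [1, 1, 1].
The number of blocks of size exactly k is (#blocks of size ≥ k) − (#blocks of size ≥ k + 1), so the partition is: 1 block(s) of size 3.
In nonincreasing order the block sizes are [3].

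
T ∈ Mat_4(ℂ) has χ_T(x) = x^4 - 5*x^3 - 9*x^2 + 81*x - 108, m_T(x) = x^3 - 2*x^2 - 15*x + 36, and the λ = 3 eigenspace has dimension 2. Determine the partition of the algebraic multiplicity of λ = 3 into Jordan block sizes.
Block sizes for λ = 3: [2, 1]

Step 1 — from the characteristic polynomial, algebraic multiplicity of λ = 3 is 3. From dim ker(T − (3)·I) = 2, there are exactly 2 Jordan blocks for λ = 3.
Step 2 — from the minimal polynomial, the factor (x − 3)^2 tells us the largest block for λ = 3 has size 2.
Step 3 — with total size 3, 2 blocks, and largest block 2, the block sizes (in nonincreasing order) are [2, 1].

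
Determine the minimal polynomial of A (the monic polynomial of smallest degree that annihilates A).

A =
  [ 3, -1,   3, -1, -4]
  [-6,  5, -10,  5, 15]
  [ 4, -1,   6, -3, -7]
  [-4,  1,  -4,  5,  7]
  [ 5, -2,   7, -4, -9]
x^3 - 6*x^2 + 12*x - 8

The characteristic polynomial is χ_A(x) = (x - 2)^5, so the eigenvalues are known. The minimal polynomial is
  m_A(x) = Π_λ (x − λ)^{k_λ}
where k_λ is the size of the *largest* Jordan block for λ (equivalently, the smallest k with (A − λI)^k v = 0 for every generalised eigenvector v of λ).

  λ = 2: largest Jordan block has size 3, contributing (x − 2)^3

So m_A(x) = (x - 2)^3 = x^3 - 6*x^2 + 12*x - 8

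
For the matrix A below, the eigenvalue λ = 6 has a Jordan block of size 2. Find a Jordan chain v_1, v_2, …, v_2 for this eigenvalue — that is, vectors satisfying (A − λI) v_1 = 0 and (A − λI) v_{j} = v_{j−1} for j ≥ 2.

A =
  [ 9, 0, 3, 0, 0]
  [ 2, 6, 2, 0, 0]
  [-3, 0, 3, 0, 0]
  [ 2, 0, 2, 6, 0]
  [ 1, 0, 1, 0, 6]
A Jordan chain for λ = 6 of length 2:
v_1 = (3, 2, -3, 2, 1)ᵀ
v_2 = (1, 0, 0, 0, 0)ᵀ

Let N = A − (6)·I. We want v_2 with N^2 v_2 = 0 but N^1 v_2 ≠ 0; then v_{j-1} := N · v_j for j = 2, …, 2.

Pick v_2 = (1, 0, 0, 0, 0)ᵀ.
Then v_1 = N · v_2 = (3, 2, -3, 2, 1)ᵀ.

Sanity check: (A − (6)·I) v_1 = (0, 0, 0, 0, 0)ᵀ = 0. ✓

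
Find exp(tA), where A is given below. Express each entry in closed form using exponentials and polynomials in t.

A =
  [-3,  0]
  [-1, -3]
e^{tA} =
  [exp(-3*t), 0]
  [-t*exp(-3*t), exp(-3*t)]

Strategy: write A = P · J · P⁻¹ where J is a Jordan canonical form, so e^{tA} = P · e^{tJ} · P⁻¹, and e^{tJ} can be computed block-by-block.

A has Jordan form
J =
  [-3,  1]
  [ 0, -3]
(up to reordering of blocks).

Per-block formulas:
  For a 2×2 Jordan block J_2(-3): exp(t · J_2(-3)) = e^(-3t)·(I + t·N), where N is the 2×2 nilpotent shift.

After assembling e^{tJ} and conjugating by P, we get:

e^{tA} =
  [exp(-3*t), 0]
  [-t*exp(-3*t), exp(-3*t)]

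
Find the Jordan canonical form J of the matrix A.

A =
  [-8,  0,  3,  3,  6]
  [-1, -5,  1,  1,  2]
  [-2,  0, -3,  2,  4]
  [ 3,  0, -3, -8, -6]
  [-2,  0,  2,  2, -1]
J_2(-5) ⊕ J_1(-5) ⊕ J_1(-5) ⊕ J_1(-5)

The characteristic polynomial is
  det(x·I − A) = x^5 + 25*x^4 + 250*x^3 + 1250*x^2 + 3125*x + 3125 = (x + 5)^5

Eigenvalues and multiplicities (the geometric multiplicity of λ is n − rank(A − λI), which equals the number of Jordan blocks for λ):
  λ = -5: algebraic multiplicity = 5, geometric multiplicity = 4

Determining the block sizes for each eigenvalue:
  λ = -5: 4 blocks summing to 5 forces exactly one block of size 2 and the rest size 1 → block sizes [2, 1, 1, 1]

Assembling the blocks gives a Jordan form
J =
  [-5,  1,  0,  0,  0]
  [ 0, -5,  0,  0,  0]
  [ 0,  0, -5,  0,  0]
  [ 0,  0,  0, -5,  0]
  [ 0,  0,  0,  0, -5]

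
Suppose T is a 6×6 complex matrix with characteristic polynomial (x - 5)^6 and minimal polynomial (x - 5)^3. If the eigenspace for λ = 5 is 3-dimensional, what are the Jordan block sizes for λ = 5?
Block sizes for λ = 5: [3, 2, 1]

Step 1 — from the characteristic polynomial, algebraic multiplicity of λ = 5 is 6. From dim ker(T − (5)·I) = 3, there are exactly 3 Jordan blocks for λ = 5.
Step 2 — from the minimal polynomial, the factor (x − 5)^3 tells us the largest block for λ = 5 has size 3.
Step 3 — with total size 6, 3 blocks, and largest block 3, the block sizes (in nonincreasing order) are [3, 2, 1].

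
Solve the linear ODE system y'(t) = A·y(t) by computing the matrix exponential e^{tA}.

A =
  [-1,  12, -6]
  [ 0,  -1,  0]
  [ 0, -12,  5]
e^{tA} =
  [exp(-t), 2*exp(5*t) - 2*exp(-t), -exp(5*t) + exp(-t)]
  [0, exp(-t), 0]
  [0, -2*exp(5*t) + 2*exp(-t), exp(5*t)]

Strategy: write A = P · J · P⁻¹ where J is a Jordan canonical form, so e^{tA} = P · e^{tJ} · P⁻¹, and e^{tJ} can be computed block-by-block.

A has Jordan form
J =
  [-1,  0, 0]
  [ 0, -1, 0]
  [ 0,  0, 5]
(up to reordering of blocks).

Per-block formulas:
  For a 1×1 block at λ = -1: exp(t · [-1]) = [e^(-1t)].
  For a 1×1 block at λ = 5: exp(t · [5]) = [e^(5t)].

After assembling e^{tJ} and conjugating by P, we get:

e^{tA} =
  [exp(-t), 2*exp(5*t) - 2*exp(-t), -exp(5*t) + exp(-t)]
  [0, exp(-t), 0]
  [0, -2*exp(5*t) + 2*exp(-t), exp(5*t)]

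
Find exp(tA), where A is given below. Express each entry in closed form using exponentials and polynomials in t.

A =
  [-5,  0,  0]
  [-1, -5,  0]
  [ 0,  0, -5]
e^{tA} =
  [exp(-5*t), 0, 0]
  [-t*exp(-5*t), exp(-5*t), 0]
  [0, 0, exp(-5*t)]

Strategy: write A = P · J · P⁻¹ where J is a Jordan canonical form, so e^{tA} = P · e^{tJ} · P⁻¹, and e^{tJ} can be computed block-by-block.

A has Jordan form
J =
  [-5,  1,  0]
  [ 0, -5,  0]
  [ 0,  0, -5]
(up to reordering of blocks).

Per-block formulas:
  For a 1×1 block at λ = -5: exp(t · [-5]) = [e^(-5t)].
  For a 2×2 Jordan block J_2(-5): exp(t · J_2(-5)) = e^(-5t)·(I + t·N), where N is the 2×2 nilpotent shift.

After assembling e^{tJ} and conjugating by P, we get:

e^{tA} =
  [exp(-5*t), 0, 0]
  [-t*exp(-5*t), exp(-5*t), 0]
  [0, 0, exp(-5*t)]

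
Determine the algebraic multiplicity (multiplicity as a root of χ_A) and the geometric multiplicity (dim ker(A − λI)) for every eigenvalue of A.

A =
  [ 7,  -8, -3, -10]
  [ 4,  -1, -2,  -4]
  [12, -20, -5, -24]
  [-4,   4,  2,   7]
λ = 1: alg = 2, geom = 1; λ = 3: alg = 2, geom = 2

Step 1 — factor the characteristic polynomial to read off the algebraic multiplicities:
  χ_A(x) = (x - 3)^2*(x - 1)^2

Step 2 — compute geometric multiplicities via the rank-nullity identity g(λ) = n − rank(A − λI):
  rank(A − (1)·I) = 3, so dim ker(A − (1)·I) = n − 3 = 1
  rank(A − (3)·I) = 2, so dim ker(A − (3)·I) = n − 2 = 2

Summary:
  λ = 1: algebraic multiplicity = 2, geometric multiplicity = 1
  λ = 3: algebraic multiplicity = 2, geometric multiplicity = 2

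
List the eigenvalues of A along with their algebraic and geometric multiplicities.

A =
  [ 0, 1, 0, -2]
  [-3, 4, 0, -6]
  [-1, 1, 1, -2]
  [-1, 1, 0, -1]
λ = 1: alg = 4, geom = 3

Step 1 — factor the characteristic polynomial to read off the algebraic multiplicities:
  χ_A(x) = (x - 1)^4

Step 2 — compute geometric multiplicities via the rank-nullity identity g(λ) = n − rank(A − λI):
  rank(A − (1)·I) = 1, so dim ker(A − (1)·I) = n − 1 = 3

Summary:
  λ = 1: algebraic multiplicity = 4, geometric multiplicity = 3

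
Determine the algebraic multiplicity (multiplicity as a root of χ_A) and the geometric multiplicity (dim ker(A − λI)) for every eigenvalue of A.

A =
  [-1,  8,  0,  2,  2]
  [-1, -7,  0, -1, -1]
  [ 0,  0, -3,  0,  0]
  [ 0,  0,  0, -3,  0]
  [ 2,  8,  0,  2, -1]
λ = -3: alg = 5, geom = 4

Step 1 — factor the characteristic polynomial to read off the algebraic multiplicities:
  χ_A(x) = (x + 3)^5

Step 2 — compute geometric multiplicities via the rank-nullity identity g(λ) = n − rank(A − λI):
  rank(A − (-3)·I) = 1, so dim ker(A − (-3)·I) = n − 1 = 4

Summary:
  λ = -3: algebraic multiplicity = 5, geometric multiplicity = 4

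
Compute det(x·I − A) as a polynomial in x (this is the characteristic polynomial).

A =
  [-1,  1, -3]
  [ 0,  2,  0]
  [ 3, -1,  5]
x^3 - 6*x^2 + 12*x - 8

Expanding det(x·I − A) (e.g. by cofactor expansion or by noting that A is similar to its Jordan form J, which has the same characteristic polynomial as A) gives
  χ_A(x) = x^3 - 6*x^2 + 12*x - 8
which factors as (x - 2)^3. The eigenvalues (with algebraic multiplicities) are λ = 2 with multiplicity 3.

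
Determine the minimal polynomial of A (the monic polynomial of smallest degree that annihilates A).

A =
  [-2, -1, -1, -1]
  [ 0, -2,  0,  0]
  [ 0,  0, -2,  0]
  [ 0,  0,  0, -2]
x^2 + 4*x + 4

The characteristic polynomial is χ_A(x) = (x + 2)^4, so the eigenvalues are known. The minimal polynomial is
  m_A(x) = Π_λ (x − λ)^{k_λ}
where k_λ is the size of the *largest* Jordan block for λ (equivalently, the smallest k with (A − λI)^k v = 0 for every generalised eigenvector v of λ).

  λ = -2: largest Jordan block has size 2, contributing (x + 2)^2

So m_A(x) = (x + 2)^2 = x^2 + 4*x + 4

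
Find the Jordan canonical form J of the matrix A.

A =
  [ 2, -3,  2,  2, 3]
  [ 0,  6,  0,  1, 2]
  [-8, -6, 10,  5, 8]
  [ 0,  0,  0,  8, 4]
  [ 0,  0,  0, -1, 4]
J_2(6) ⊕ J_2(6) ⊕ J_1(6)

The characteristic polynomial is
  det(x·I − A) = x^5 - 30*x^4 + 360*x^3 - 2160*x^2 + 6480*x - 7776 = (x - 6)^5

Eigenvalues and multiplicities (the geometric multiplicity of λ is n − rank(A − λI), which equals the number of Jordan blocks for λ):
  λ = 6: algebraic multiplicity = 5, geometric multiplicity = 3

Determining the block sizes for each eigenvalue:
  λ = 6: with am = 5 and gm = 3, the partition is not yet determined (e.g. several partitions of 5 into 3 parts exist). Let N = A − (6)·I. Computing rank(N^1) = 2, rank(N^2) = 0; the number of blocks of size ≥ j is rank(N^{j−1}) − rank(N^j), giving [3, 2]. So we have 2 block(s) of size 2, 1 block(s) of size 1 → block sizes [2, 2, 1]

Assembling the blocks gives a Jordan form
J =
  [6, 1, 0, 0, 0]
  [0, 6, 0, 0, 0]
  [0, 0, 6, 1, 0]
  [0, 0, 0, 6, 0]
  [0, 0, 0, 0, 6]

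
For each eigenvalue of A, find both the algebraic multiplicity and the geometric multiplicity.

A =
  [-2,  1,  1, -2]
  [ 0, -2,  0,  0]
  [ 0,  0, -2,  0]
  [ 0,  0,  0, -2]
λ = -2: alg = 4, geom = 3

Step 1 — factor the characteristic polynomial to read off the algebraic multiplicities:
  χ_A(x) = (x + 2)^4

Step 2 — compute geometric multiplicities via the rank-nullity identity g(λ) = n − rank(A − λI):
  rank(A − (-2)·I) = 1, so dim ker(A − (-2)·I) = n − 1 = 3

Summary:
  λ = -2: algebraic multiplicity = 4, geometric multiplicity = 3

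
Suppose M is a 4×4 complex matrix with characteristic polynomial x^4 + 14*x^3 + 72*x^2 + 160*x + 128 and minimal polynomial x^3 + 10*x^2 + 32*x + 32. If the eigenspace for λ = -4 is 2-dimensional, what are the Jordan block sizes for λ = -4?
Block sizes for λ = -4: [2, 1]

Step 1 — from the characteristic polynomial, algebraic multiplicity of λ = -4 is 3. From dim ker(M − (-4)·I) = 2, there are exactly 2 Jordan blocks for λ = -4.
Step 2 — from the minimal polynomial, the factor (x + 4)^2 tells us the largest block for λ = -4 has size 2.
Step 3 — with total size 3, 2 blocks, and largest block 2, the block sizes (in nonincreasing order) are [2, 1].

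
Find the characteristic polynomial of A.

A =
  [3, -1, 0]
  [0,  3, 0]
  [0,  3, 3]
x^3 - 9*x^2 + 27*x - 27

Expanding det(x·I − A) (e.g. by cofactor expansion or by noting that A is similar to its Jordan form J, which has the same characteristic polynomial as A) gives
  χ_A(x) = x^3 - 9*x^2 + 27*x - 27
which factors as (x - 3)^3. The eigenvalues (with algebraic multiplicities) are λ = 3 with multiplicity 3.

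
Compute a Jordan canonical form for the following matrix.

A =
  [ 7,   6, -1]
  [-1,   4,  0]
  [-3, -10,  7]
J_3(6)

The characteristic polynomial is
  det(x·I − A) = x^3 - 18*x^2 + 108*x - 216 = (x - 6)^3

Eigenvalues and multiplicities (the geometric multiplicity of λ is n − rank(A − λI), which equals the number of Jordan blocks for λ):
  λ = 6: algebraic multiplicity = 3, geometric multiplicity = 1

Determining the block sizes for each eigenvalue:
  λ = 6: one block (gm = 1), so the single block has size am = 3 → block sizes [3]

Assembling the blocks gives a Jordan form
J =
  [6, 1, 0]
  [0, 6, 1]
  [0, 0, 6]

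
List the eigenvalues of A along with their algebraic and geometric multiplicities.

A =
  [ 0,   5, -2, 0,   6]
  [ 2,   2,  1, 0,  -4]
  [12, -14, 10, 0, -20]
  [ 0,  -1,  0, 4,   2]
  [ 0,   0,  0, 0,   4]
λ = 4: alg = 5, geom = 3

Step 1 — factor the characteristic polynomial to read off the algebraic multiplicities:
  χ_A(x) = (x - 4)^5

Step 2 — compute geometric multiplicities via the rank-nullity identity g(λ) = n − rank(A − λI):
  rank(A − (4)·I) = 2, so dim ker(A − (4)·I) = n − 2 = 3

Summary:
  λ = 4: algebraic multiplicity = 5, geometric multiplicity = 3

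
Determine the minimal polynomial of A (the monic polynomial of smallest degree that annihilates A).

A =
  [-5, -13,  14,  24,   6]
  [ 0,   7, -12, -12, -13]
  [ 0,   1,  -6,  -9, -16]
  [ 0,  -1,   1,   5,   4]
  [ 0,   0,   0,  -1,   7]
x^5 - 8*x^4 - 47*x^3 + 414*x^2 + 540*x - 5400

The characteristic polynomial is χ_A(x) = (x - 6)^3*(x + 5)^2, so the eigenvalues are known. The minimal polynomial is
  m_A(x) = Π_λ (x − λ)^{k_λ}
where k_λ is the size of the *largest* Jordan block for λ (equivalently, the smallest k with (A − λI)^k v = 0 for every generalised eigenvector v of λ).

  λ = -5: largest Jordan block has size 2, contributing (x + 5)^2
  λ = 6: largest Jordan block has size 3, contributing (x − 6)^3

So m_A(x) = (x - 6)^3*(x + 5)^2 = x^5 - 8*x^4 - 47*x^3 + 414*x^2 + 540*x - 5400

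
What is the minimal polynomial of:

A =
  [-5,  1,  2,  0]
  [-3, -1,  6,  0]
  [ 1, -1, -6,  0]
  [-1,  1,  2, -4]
x^2 + 8*x + 16

The characteristic polynomial is χ_A(x) = (x + 4)^4, so the eigenvalues are known. The minimal polynomial is
  m_A(x) = Π_λ (x − λ)^{k_λ}
where k_λ is the size of the *largest* Jordan block for λ (equivalently, the smallest k with (A − λI)^k v = 0 for every generalised eigenvector v of λ).

  λ = -4: largest Jordan block has size 2, contributing (x + 4)^2

So m_A(x) = (x + 4)^2 = x^2 + 8*x + 16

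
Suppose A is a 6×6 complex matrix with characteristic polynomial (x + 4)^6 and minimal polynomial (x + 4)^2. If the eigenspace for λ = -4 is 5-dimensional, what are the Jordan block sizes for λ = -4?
Block sizes for λ = -4: [2, 1, 1, 1, 1]

Step 1 — from the characteristic polynomial, algebraic multiplicity of λ = -4 is 6. From dim ker(A − (-4)·I) = 5, there are exactly 5 Jordan blocks for λ = -4.
Step 2 — from the minimal polynomial, the factor (x + 4)^2 tells us the largest block for λ = -4 has size 2.
Step 3 — with total size 6, 5 blocks, and largest block 2, the block sizes (in nonincreasing order) are [2, 1, 1, 1, 1].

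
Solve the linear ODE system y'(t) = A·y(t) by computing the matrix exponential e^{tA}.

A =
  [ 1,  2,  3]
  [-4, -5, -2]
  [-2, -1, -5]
e^{tA} =
  [t^2*exp(-3*t) + 4*t*exp(-3*t) + exp(-3*t), t^2*exp(-3*t)/2 + 2*t*exp(-3*t), t^2*exp(-3*t) + 3*t*exp(-3*t)]
  [-2*t^2*exp(-3*t) - 4*t*exp(-3*t), -t^2*exp(-3*t) - 2*t*exp(-3*t) + exp(-3*t), -2*t^2*exp(-3*t) - 2*t*exp(-3*t)]
  [-2*t*exp(-3*t), -t*exp(-3*t), -2*t*exp(-3*t) + exp(-3*t)]

Strategy: write A = P · J · P⁻¹ where J is a Jordan canonical form, so e^{tA} = P · e^{tJ} · P⁻¹, and e^{tJ} can be computed block-by-block.

A has Jordan form
J =
  [-3,  1,  0]
  [ 0, -3,  1]
  [ 0,  0, -3]
(up to reordering of blocks).

Per-block formulas:
  For a 3×3 Jordan block J_3(-3): exp(t · J_3(-3)) = e^(-3t)·(I + t·N + (t^2/2)·N^2), where N is the 3×3 nilpotent shift.

After assembling e^{tJ} and conjugating by P, we get:

e^{tA} =
  [t^2*exp(-3*t) + 4*t*exp(-3*t) + exp(-3*t), t^2*exp(-3*t)/2 + 2*t*exp(-3*t), t^2*exp(-3*t) + 3*t*exp(-3*t)]
  [-2*t^2*exp(-3*t) - 4*t*exp(-3*t), -t^2*exp(-3*t) - 2*t*exp(-3*t) + exp(-3*t), -2*t^2*exp(-3*t) - 2*t*exp(-3*t)]
  [-2*t*exp(-3*t), -t*exp(-3*t), -2*t*exp(-3*t) + exp(-3*t)]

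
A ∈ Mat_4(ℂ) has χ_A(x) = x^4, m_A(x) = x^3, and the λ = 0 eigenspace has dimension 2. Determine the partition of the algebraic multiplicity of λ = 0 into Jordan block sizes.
Block sizes for λ = 0: [3, 1]

Step 1 — from the characteristic polynomial, algebraic multiplicity of λ = 0 is 4. From dim ker(A − (0)·I) = 2, there are exactly 2 Jordan blocks for λ = 0.
Step 2 — from the minimal polynomial, the factor (x − 0)^3 tells us the largest block for λ = 0 has size 3.
Step 3 — with total size 4, 2 blocks, and largest block 3, the block sizes (in nonincreasing order) are [3, 1].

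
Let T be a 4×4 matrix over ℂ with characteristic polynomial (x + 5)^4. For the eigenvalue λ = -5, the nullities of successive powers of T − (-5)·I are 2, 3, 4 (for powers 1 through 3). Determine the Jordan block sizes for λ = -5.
Block sizes for λ = -5: [3, 1]

From the dimensions of kernels of powers, the number of Jordan blocks of size at least j is d_j − d_{j−1} where d_j = dim ker(N^j) (with d_0 = 0). Computing the differences gives [2, 1, 1].
The number of blocks of size exactly k is (#blocks of size ≥ k) − (#blocks of size ≥ k + 1), so the partition is: 1 block(s) of size 1, 1 block(s) of size 3.
In nonincreasing order the block sizes are [3, 1].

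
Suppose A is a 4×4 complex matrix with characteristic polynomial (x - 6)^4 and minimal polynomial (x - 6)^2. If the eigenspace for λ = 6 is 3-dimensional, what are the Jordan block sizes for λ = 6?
Block sizes for λ = 6: [2, 1, 1]

Step 1 — from the characteristic polynomial, algebraic multiplicity of λ = 6 is 4. From dim ker(A − (6)·I) = 3, there are exactly 3 Jordan blocks for λ = 6.
Step 2 — from the minimal polynomial, the factor (x − 6)^2 tells us the largest block for λ = 6 has size 2.
Step 3 — with total size 4, 3 blocks, and largest block 2, the block sizes (in nonincreasing order) are [2, 1, 1].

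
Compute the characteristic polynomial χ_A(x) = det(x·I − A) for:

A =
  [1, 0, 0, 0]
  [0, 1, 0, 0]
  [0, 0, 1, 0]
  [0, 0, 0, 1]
x^4 - 4*x^3 + 6*x^2 - 4*x + 1

Expanding det(x·I − A) (e.g. by cofactor expansion or by noting that A is similar to its Jordan form J, which has the same characteristic polynomial as A) gives
  χ_A(x) = x^4 - 4*x^3 + 6*x^2 - 4*x + 1
which factors as (x - 1)^4. The eigenvalues (with algebraic multiplicities) are λ = 1 with multiplicity 4.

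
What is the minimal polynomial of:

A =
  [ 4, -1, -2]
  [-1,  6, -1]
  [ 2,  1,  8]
x^3 - 18*x^2 + 108*x - 216

The characteristic polynomial is χ_A(x) = (x - 6)^3, so the eigenvalues are known. The minimal polynomial is
  m_A(x) = Π_λ (x − λ)^{k_λ}
where k_λ is the size of the *largest* Jordan block for λ (equivalently, the smallest k with (A − λI)^k v = 0 for every generalised eigenvector v of λ).

  λ = 6: largest Jordan block has size 3, contributing (x − 6)^3

So m_A(x) = (x - 6)^3 = x^3 - 18*x^2 + 108*x - 216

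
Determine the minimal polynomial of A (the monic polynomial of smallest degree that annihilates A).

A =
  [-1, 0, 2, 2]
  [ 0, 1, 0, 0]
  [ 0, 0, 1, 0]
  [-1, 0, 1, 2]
x^2 - x

The characteristic polynomial is χ_A(x) = x*(x - 1)^3, so the eigenvalues are known. The minimal polynomial is
  m_A(x) = Π_λ (x − λ)^{k_λ}
where k_λ is the size of the *largest* Jordan block for λ (equivalently, the smallest k with (A − λI)^k v = 0 for every generalised eigenvector v of λ).

  λ = 0: largest Jordan block has size 1, contributing (x − 0)
  λ = 1: largest Jordan block has size 1, contributing (x − 1)

So m_A(x) = x*(x - 1) = x^2 - x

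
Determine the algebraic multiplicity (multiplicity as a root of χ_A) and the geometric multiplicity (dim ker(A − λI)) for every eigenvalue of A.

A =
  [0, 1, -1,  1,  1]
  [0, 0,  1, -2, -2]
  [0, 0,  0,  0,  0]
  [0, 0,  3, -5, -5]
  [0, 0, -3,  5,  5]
λ = 0: alg = 5, geom = 2

Step 1 — factor the characteristic polynomial to read off the algebraic multiplicities:
  χ_A(x) = x^5

Step 2 — compute geometric multiplicities via the rank-nullity identity g(λ) = n − rank(A − λI):
  rank(A − (0)·I) = 3, so dim ker(A − (0)·I) = n − 3 = 2

Summary:
  λ = 0: algebraic multiplicity = 5, geometric multiplicity = 2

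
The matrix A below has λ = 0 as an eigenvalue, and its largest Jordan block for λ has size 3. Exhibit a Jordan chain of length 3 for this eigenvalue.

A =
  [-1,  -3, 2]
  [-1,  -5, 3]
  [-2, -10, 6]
A Jordan chain for λ = 0 of length 3:
v_1 = (-2, -2, -4)ᵀ
v_2 = (-3, -5, -10)ᵀ
v_3 = (0, 1, 0)ᵀ

Let N = A − (0)·I. We want v_3 with N^3 v_3 = 0 but N^2 v_3 ≠ 0; then v_{j-1} := N · v_j for j = 3, …, 2.

Pick v_3 = (0, 1, 0)ᵀ.
Then v_2 = N · v_3 = (-3, -5, -10)ᵀ.
Then v_1 = N · v_2 = (-2, -2, -4)ᵀ.

Sanity check: (A − (0)·I) v_1 = (0, 0, 0)ᵀ = 0. ✓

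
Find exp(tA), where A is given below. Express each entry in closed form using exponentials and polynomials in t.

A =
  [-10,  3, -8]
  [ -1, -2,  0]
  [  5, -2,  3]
e^{tA} =
  [3*t^2*exp(-3*t) - 7*t*exp(-3*t) + exp(-3*t), -t^2*exp(-3*t) + 3*t*exp(-3*t), 4*t^2*exp(-3*t) - 8*t*exp(-3*t)]
  [3*t^2*exp(-3*t) - t*exp(-3*t), -t^2*exp(-3*t) + t*exp(-3*t) + exp(-3*t), 4*t^2*exp(-3*t)]
  [-3*t^2*exp(-3*t)/2 + 5*t*exp(-3*t), t^2*exp(-3*t)/2 - 2*t*exp(-3*t), -2*t^2*exp(-3*t) + 6*t*exp(-3*t) + exp(-3*t)]

Strategy: write A = P · J · P⁻¹ where J is a Jordan canonical form, so e^{tA} = P · e^{tJ} · P⁻¹, and e^{tJ} can be computed block-by-block.

A has Jordan form
J =
  [-3,  1,  0]
  [ 0, -3,  1]
  [ 0,  0, -3]
(up to reordering of blocks).

Per-block formulas:
  For a 3×3 Jordan block J_3(-3): exp(t · J_3(-3)) = e^(-3t)·(I + t·N + (t^2/2)·N^2), where N is the 3×3 nilpotent shift.

After assembling e^{tJ} and conjugating by P, we get:

e^{tA} =
  [3*t^2*exp(-3*t) - 7*t*exp(-3*t) + exp(-3*t), -t^2*exp(-3*t) + 3*t*exp(-3*t), 4*t^2*exp(-3*t) - 8*t*exp(-3*t)]
  [3*t^2*exp(-3*t) - t*exp(-3*t), -t^2*exp(-3*t) + t*exp(-3*t) + exp(-3*t), 4*t^2*exp(-3*t)]
  [-3*t^2*exp(-3*t)/2 + 5*t*exp(-3*t), t^2*exp(-3*t)/2 - 2*t*exp(-3*t), -2*t^2*exp(-3*t) + 6*t*exp(-3*t) + exp(-3*t)]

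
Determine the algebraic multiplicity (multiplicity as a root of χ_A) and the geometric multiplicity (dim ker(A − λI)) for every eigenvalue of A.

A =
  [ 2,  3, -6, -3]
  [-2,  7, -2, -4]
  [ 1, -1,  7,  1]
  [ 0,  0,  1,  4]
λ = 5: alg = 4, geom = 2

Step 1 — factor the characteristic polynomial to read off the algebraic multiplicities:
  χ_A(x) = (x - 5)^4

Step 2 — compute geometric multiplicities via the rank-nullity identity g(λ) = n − rank(A − λI):
  rank(A − (5)·I) = 2, so dim ker(A − (5)·I) = n − 2 = 2

Summary:
  λ = 5: algebraic multiplicity = 4, geometric multiplicity = 2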